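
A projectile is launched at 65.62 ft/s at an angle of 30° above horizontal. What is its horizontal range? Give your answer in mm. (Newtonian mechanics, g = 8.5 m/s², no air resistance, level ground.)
R = v₀² sin(2θ) / g (with unit conversion) = 40760.0 mm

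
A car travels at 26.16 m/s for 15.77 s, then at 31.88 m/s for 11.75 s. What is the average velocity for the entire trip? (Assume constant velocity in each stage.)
d₁ = v₁t₁ = 26.16 × 15.77 = 412.543 m
d₂ = v₂t₂ = 31.88 × 11.75 = 374.59 m
d_total = 787.13 m, t_total = 27.52 s
v_avg = d_total/t_total = 787.13/27.52 = 28.6 m/s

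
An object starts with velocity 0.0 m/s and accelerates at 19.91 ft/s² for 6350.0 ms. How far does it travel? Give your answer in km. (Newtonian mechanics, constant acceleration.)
d = v₀t + ½at² (with unit conversion) = 0.1223 km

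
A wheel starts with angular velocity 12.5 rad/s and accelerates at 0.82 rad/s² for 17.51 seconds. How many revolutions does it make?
θ = ω₀t + ½αt² = 12.5×17.51 + ½×0.82×17.51² = 344.58 rad
Revolutions = θ/(2π) = 344.58/(2π) = 54.84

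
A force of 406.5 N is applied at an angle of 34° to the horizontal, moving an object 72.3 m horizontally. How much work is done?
W = Fd cosθ = 406.5×72.3×cos(34°) = 24365.0 J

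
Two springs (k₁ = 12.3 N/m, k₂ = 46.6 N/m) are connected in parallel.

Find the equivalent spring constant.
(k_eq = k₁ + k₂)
k_eq = k₁ + k₂ = 12.3 + 46.6 = 58.9 N/m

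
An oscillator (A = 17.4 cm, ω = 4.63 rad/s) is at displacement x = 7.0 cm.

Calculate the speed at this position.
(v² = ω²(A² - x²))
v = ω√(A² − x²) = 4.63×√(0.174² − 0.07²) = 0.7376 m/s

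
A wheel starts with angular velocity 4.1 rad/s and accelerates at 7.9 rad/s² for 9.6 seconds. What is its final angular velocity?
ω = ω₀ + αt = 4.1 + 7.9 × 9.6 = 79.94 rad/s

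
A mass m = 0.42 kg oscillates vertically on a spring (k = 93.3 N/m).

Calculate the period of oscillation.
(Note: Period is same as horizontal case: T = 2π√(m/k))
T = 2π√(m/k) = 2π√(0.42/93.3) = 0.4216 s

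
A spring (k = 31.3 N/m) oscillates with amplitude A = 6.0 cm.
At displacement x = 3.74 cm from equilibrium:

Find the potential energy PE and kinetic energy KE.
E_total = ½kA² = ½×31.3×(0.06)² = 0.05634 J
PE = ½kx² = ½×31.3×(0.0374)² = 0.02189 J
KE = E_total − PE = 0.03445 J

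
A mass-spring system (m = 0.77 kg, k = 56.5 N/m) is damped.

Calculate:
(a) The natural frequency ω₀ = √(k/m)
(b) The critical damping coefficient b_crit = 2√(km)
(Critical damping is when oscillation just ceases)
ω₀ = √(k/m) = √(56.5/0.77) = 8.566 rad/s
b_crit = 2√(km) = 2√(56.5×0.77) = 13.19 kg/s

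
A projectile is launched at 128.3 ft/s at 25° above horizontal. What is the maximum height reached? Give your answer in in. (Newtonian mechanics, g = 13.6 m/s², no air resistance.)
H = v₀²sin²(θ)/(2g) (with unit conversion) = 395.3 in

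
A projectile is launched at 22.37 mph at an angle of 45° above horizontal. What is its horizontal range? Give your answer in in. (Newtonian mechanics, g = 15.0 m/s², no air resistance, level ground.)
R = v₀² sin(2θ) / g (with unit conversion) = 262.5 in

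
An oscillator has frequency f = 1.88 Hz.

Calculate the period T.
T = 1/f = 1/1.88 = 0.5319 s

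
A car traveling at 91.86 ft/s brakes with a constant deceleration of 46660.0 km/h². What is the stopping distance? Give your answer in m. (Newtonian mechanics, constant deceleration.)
d = v₀² / (2a) (with unit conversion) = 108.9 m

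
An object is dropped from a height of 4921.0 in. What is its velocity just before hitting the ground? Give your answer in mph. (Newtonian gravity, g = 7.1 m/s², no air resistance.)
v = √(2gh) (with unit conversion) = 94.24 mph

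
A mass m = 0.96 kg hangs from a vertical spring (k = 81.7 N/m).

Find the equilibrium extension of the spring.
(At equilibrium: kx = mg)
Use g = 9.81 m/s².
x_eq = mg/k = 0.96×9.81/81.7 = 0.1153 m = 11.53 cm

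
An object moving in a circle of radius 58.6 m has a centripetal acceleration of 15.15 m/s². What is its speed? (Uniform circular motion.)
v = √(a_c × r) = √(15.15 × 58.6) = 29.8 m/s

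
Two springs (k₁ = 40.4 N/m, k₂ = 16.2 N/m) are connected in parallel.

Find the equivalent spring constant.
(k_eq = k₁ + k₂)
k_eq = k₁ + k₂ = 40.4 + 16.2 = 56.6 N/m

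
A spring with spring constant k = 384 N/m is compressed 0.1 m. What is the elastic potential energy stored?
PE = ½kx² = ½×384×0.1² = 1.92 J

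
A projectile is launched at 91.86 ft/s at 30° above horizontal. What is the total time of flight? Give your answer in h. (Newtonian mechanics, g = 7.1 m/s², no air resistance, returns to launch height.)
T = 2v₀sin(θ)/g (with unit conversion) = 0.001095 h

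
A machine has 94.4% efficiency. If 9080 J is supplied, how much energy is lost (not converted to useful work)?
W_out = η × W_in = 0.944×9080 = 8571.5 J
W_lost = W_in − W_out = 9080 − 8571.5 = 508.48 J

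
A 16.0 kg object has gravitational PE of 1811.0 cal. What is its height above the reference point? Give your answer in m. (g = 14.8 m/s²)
PE = mgh → h = PE/(mg) = 7577 J / (16 kg × 14.8 m/s²) = 32 m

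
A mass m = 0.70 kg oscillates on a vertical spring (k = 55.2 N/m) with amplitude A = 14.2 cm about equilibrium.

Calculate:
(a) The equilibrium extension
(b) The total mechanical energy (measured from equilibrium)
x_eq = mg/k = 0.7×9.81/55.2 = 0.1244 m = 12.44 cm
E = ½kA² = ½×55.2×(0.142)² = 0.5565 J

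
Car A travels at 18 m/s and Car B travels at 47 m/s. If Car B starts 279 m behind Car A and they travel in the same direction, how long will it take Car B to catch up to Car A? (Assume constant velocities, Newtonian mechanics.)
Relative speed: v_rel = 47 - 18 = 29 m/s
Time to catch: t = d₀/v_rel = 279/29 = 9.62 s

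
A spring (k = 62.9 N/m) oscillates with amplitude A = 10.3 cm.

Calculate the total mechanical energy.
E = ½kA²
E = ½kA² = ½×62.9×(0.103)² = 0.3337 J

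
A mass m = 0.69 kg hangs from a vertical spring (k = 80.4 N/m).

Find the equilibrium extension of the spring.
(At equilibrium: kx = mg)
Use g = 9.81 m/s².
x_eq = mg/k = 0.69×9.81/80.4 = 0.08419 m = 8.419 cm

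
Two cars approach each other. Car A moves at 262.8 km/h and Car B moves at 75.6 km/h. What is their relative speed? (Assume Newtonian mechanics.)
v_rel = v_A + v_B = 262.8 + 75.6 = 338.4 km/h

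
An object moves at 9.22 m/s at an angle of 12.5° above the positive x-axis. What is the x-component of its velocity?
vₓ = v cos(θ) = 9.22 × cos(12.5°) = 9.0 m/s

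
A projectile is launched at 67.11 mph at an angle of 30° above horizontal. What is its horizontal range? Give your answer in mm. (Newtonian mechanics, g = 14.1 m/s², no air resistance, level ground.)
R = v₀² sin(2θ) / g (with unit conversion) = 55280.0 mm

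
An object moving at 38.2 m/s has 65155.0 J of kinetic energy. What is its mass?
KE = ½mv² → m = 2KE/v² = 2×65155.0/38.2² = 89.3 kg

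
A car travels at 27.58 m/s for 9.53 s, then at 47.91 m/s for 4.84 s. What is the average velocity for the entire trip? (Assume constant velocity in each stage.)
d₁ = v₁t₁ = 27.58 × 9.53 = 262.837 m
d₂ = v₂t₂ = 47.91 × 4.84 = 231.884 m
d_total = 494.72 m, t_total = 14.37 s
v_avg = d_total/t_total = 494.72/14.37 = 34.43 m/s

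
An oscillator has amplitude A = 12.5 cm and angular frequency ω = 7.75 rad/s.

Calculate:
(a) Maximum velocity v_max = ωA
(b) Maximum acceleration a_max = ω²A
v_max = ωA = 7.75×0.125 = 0.9688 m/s
a_max = ω²A = 7.75²×0.125 = 7.508 m/s²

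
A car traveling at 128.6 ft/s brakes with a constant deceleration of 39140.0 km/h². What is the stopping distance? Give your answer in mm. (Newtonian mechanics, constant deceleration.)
d = v₀² / (2a) (with unit conversion) = 254400.0 mm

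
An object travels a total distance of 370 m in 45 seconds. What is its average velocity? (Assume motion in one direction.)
v_avg = Δd / Δt = 370 / 45 = 8.22 m/s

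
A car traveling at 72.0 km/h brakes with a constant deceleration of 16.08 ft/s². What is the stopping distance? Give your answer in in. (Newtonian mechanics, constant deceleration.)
d = v₀² / (2a) (with unit conversion) = 1607.0 in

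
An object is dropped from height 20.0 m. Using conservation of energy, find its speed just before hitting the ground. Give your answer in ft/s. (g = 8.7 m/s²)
mgh = ½mv² → v = √(2gh) = √(2×8.7×20) = 18.65 m/s = 61.2 ft/s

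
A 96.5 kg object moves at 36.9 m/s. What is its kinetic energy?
KE = ½mv² = ½×96.5×36.9² = 65697.68 J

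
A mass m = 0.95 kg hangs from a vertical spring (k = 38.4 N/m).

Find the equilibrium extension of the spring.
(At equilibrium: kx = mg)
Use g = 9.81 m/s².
x_eq = mg/k = 0.95×9.81/38.4 = 0.2427 m = 24.27 cm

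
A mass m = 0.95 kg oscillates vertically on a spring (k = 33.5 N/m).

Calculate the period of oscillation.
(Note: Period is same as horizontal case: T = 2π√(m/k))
T = 2π√(m/k) = 2π√(0.95/33.5) = 1.058 s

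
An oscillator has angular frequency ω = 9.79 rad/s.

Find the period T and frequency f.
T = 2π/ω = 2π/9.79 = 0.6418 s; f = ω/2π = 1.558 Hz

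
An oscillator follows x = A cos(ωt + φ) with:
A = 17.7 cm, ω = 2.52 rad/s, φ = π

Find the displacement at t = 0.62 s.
x = A cos(ωt + φ) = 17.7×cos(2.52×0.62 + π) = -0.1486 cm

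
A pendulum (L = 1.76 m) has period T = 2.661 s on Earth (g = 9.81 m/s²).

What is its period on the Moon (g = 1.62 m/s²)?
T = 2π√(L/g), so T_moon/T_earth = √(g_earth/g_moon)
T_moon = 2π√(1.76/1.62) = 6.549 s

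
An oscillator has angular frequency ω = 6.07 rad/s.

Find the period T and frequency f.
T = 2π/ω = 2π/6.07 = 1.035 s; f = ω/2π = 0.9661 Hz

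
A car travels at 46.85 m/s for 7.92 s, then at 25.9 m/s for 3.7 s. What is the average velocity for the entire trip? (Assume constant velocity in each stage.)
d₁ = v₁t₁ = 46.85 × 7.92 = 371.052 m
d₂ = v₂t₂ = 25.9 × 3.7 = 95.83 m
d_total = 466.88 m, t_total = 11.62 s
v_avg = d_total/t_total = 466.88/11.62 = 40.18 m/s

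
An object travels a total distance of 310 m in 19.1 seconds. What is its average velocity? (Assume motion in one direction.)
v_avg = Δd / Δt = 310 / 19.1 = 16.23 m/s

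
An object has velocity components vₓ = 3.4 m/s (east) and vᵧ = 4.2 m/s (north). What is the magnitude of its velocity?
|v| = √(vₓ² + vᵧ²) = √(3.4² + 4.2²) = √(29.2) = 5.4 m/s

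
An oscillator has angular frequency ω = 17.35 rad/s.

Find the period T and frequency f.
T = 2π/ω = 2π/17.35 = 0.3621 s; f = ω/2π = 2.761 Hz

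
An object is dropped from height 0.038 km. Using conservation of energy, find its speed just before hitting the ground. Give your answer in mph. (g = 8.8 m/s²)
mgh = ½mv² → v = √(2gh) = √(2×8.8×38) = 25.86 m/s = 57.85 mph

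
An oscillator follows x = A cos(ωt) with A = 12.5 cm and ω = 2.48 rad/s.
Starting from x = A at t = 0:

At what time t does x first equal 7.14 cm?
cos(ωt) = x/A = 7.14/12.5 = 0.5712
ωt = arccos(0.5712) = 0.9628 rad
t = 0.9628/2.48 = 0.3882 s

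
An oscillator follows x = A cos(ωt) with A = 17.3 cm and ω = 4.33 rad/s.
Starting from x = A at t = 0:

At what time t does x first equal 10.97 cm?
cos(ωt) = x/A = 10.97/17.3 = 0.6341
ωt = arccos(0.6341) = 0.8839 rad
t = 0.8839/4.33 = 0.2041 s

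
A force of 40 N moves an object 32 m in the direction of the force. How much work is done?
W = Fd = 40×32 = 1280.0 J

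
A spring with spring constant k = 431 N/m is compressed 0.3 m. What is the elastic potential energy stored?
PE = ½kx² = ½×431×0.3² = 19.39 J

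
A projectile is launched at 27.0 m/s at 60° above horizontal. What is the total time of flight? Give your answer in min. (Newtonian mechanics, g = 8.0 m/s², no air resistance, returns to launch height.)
T = 2v₀sin(θ)/g (with unit conversion) = 0.09743 min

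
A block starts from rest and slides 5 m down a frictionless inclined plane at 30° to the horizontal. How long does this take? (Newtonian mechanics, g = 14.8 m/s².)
a = g sin(θ) = 14.8 × sin(30°) = 7.4 m/s²
t = √(2d/a) = √(2 × 5 / 7.4) = 1.16 s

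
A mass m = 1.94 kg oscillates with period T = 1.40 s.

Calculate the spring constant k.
T = 2π√(m/k) → k = m(2π/T)² = 1.94×(2π/1.4)² = 39.08 N/m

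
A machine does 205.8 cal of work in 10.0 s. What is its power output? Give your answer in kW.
P = W/t = 861.1 J / 10 s = 86.11 W = 0.08611 kW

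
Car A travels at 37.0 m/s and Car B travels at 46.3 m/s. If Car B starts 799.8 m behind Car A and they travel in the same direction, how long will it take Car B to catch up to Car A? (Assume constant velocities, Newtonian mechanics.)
Relative speed: v_rel = 46.3 - 37.0 = 9.3 m/s
Time to catch: t = d₀/v_rel = 799.8/9.3 = 86.0 s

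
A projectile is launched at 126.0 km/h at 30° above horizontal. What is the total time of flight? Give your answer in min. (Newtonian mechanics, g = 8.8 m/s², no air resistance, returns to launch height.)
T = 2v₀sin(θ)/g (with unit conversion) = 0.06629 min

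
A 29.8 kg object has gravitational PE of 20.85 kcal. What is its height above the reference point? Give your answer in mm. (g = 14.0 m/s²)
PE = mgh → h = PE/(mg) = 8.724e+04 J / (29.8 kg × 14.0 m/s²) = 209.1 m = 209100.0 mm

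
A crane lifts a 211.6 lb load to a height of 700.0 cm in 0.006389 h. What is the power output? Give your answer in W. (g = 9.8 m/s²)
W = mgh = 95.98×9.8×7 = 6584 J
P = W/t = 6584/23 = 286.3 W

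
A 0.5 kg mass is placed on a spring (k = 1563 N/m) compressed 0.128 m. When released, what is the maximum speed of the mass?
½kx² = ½mv² → v = x√(k/m) = 0.128×√(1563/0.5) = 7.157 m/s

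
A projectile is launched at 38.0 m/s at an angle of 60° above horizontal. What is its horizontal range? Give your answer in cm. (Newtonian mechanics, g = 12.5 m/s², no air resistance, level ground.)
R = v₀² sin(2θ) / g (with unit conversion) = 10000.0 cm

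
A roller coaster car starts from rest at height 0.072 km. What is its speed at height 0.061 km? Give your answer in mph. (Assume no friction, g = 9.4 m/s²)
mgh₁ = ½mv₂² + mgh₂ → v₂ = √(2g(h₁−h₂)) = √(2×9.4×(72−61)) = 14.38 m/s = 32.17 mph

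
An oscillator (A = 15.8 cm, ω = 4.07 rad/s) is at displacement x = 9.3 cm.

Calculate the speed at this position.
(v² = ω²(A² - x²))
v = ω√(A² − x²) = 4.07×√(0.158² − 0.093²) = 0.5199 m/s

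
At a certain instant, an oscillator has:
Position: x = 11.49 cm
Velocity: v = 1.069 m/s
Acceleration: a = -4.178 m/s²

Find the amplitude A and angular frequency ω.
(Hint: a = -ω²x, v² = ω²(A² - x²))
a = −ω²x → ω = √(|a|/x) = √(4.178/0.1149) = 6.03 rad/s
v² = ω²(A² − x²) → A = √(x² + v²/ω²) = √(0.1149² + 1.069²/6.03²) = 0.2113 m = 21.13 cm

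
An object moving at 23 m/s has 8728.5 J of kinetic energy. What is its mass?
KE = ½mv² → m = 2KE/v² = 2×8728.5/23² = 33.0 kg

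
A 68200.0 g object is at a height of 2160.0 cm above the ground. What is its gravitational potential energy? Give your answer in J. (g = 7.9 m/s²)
PE = mgh = 68.2 kg × 7.9 m/s² × 21.6 m = 1.164e+04 J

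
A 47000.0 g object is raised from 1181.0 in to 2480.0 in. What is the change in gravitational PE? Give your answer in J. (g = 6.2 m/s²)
ΔPE = mg(h₂ − h₁) = 47 kg × 6.2 m/s² × (62.99 − 30) m = 9615 J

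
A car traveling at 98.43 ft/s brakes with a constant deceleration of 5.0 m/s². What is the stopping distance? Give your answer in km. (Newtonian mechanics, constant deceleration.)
d = v₀² / (2a) (with unit conversion) = 0.09001 km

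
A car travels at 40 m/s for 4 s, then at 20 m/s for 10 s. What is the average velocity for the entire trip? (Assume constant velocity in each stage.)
d₁ = v₁t₁ = 40 × 4 = 160 m
d₂ = v₂t₂ = 20 × 10 = 200 m
d_total = 360 m, t_total = 14 s
v_avg = d_total/t_total = 360/14 = 25.71 m/s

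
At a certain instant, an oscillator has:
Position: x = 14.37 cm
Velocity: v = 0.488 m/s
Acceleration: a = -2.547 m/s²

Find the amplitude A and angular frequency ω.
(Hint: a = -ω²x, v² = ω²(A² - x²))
a = −ω²x → ω = √(|a|/x) = √(2.547/0.1437) = 4.21 rad/s
v² = ω²(A² − x²) → A = √(x² + v²/ω²) = √(0.1437² + 0.488²/4.21²) = 0.1846 m = 18.46 cm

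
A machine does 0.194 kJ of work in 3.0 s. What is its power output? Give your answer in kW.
P = W/t = 194 J / 3 s = 64.67 W = 0.06467 kW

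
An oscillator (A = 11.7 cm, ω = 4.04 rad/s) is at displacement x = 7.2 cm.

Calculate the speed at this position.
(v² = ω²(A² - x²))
v = ω√(A² − x²) = 4.04×√(0.117² − 0.072²) = 0.3726 m/s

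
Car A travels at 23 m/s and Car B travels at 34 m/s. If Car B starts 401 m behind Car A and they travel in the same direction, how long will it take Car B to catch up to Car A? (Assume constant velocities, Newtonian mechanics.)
Relative speed: v_rel = 34 - 23 = 11 m/s
Time to catch: t = d₀/v_rel = 401/11 = 36.45 s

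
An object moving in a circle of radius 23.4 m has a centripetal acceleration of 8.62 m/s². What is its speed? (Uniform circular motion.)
v = √(a_c × r) = √(8.62 × 23.4) = 14.2 m/s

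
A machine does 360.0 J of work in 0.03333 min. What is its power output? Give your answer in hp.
P = W/t = 360 J / 2 s = 180 W = 0.2414 hp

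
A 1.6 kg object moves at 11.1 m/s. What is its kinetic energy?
KE = ½mv² = ½×1.6×11.1² = 98.568 J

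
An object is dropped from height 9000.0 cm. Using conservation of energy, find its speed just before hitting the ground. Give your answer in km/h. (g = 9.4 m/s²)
mgh = ½mv² → v = √(2gh) = √(2×9.4×90) = 41.13 m/s = 148.1 km/h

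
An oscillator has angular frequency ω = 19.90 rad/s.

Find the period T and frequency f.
T = 2π/ω = 2π/19.9 = 0.3157 s; f = ω/2π = 3.167 Hz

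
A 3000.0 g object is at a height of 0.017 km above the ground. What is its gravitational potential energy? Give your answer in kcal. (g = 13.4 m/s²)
PE = mgh = 3 kg × 13.4 m/s² × 17 m = 683.4 J = 0.1633 kcal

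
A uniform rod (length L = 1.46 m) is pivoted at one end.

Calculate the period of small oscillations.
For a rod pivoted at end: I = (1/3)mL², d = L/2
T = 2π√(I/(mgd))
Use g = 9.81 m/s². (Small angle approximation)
I/m = (1/3)L² = 0.7105 m²; d = L/2 = 0.73 m
T = 2π√(I/(mgd)) = 2π√(0.7105/(9.81×0.73)) = 1.979 s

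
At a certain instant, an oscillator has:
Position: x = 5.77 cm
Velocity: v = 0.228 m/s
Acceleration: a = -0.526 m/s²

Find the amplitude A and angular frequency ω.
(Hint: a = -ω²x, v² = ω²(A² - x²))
a = −ω²x → ω = √(|a|/x) = √(0.526/0.0577) = 3.019 rad/s
v² = ω²(A² − x²) → A = √(x² + v²/ω²) = √(0.0577² + 0.228²/3.019²) = 0.09504 m = 9.504 cm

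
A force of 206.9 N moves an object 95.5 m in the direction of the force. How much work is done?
W = Fd = 206.9×95.5 = 19759.0 J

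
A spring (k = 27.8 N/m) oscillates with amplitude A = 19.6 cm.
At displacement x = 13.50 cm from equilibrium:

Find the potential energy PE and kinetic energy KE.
E_total = ½kA² = ½×27.8×(0.196)² = 0.534 J
PE = ½kx² = ½×27.8×(0.135)² = 0.2533 J
KE = E_total − PE = 0.2807 J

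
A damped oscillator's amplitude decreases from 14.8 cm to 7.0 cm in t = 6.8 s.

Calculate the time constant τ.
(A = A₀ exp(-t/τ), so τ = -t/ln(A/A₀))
A/A₀ = 7.0/14.8 = 0.473; ln(A/A₀) = -0.7487
τ = −t/ln(A/A₀) = −6.8/-0.7487 = 9.082 s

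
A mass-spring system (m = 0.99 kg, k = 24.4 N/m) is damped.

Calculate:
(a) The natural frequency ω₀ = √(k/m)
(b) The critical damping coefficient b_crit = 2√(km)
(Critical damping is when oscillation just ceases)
ω₀ = √(k/m) = √(24.4/0.99) = 4.965 rad/s
b_crit = 2√(km) = 2√(24.4×0.99) = 9.83 kg/s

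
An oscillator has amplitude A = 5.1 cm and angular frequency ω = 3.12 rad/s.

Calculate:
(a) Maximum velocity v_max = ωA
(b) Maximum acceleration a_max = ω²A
v_max = ωA = 3.12×0.051 = 0.1591 m/s
a_max = ω²A = 3.12²×0.051 = 0.4965 m/s²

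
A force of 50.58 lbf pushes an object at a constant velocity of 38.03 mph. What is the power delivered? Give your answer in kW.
P = Fv = 225 N × 17 m/s = 3825 W = 3.825 kW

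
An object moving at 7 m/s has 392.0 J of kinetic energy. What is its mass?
KE = ½mv² → m = 2KE/v² = 2×392.0/7² = 16.0 kg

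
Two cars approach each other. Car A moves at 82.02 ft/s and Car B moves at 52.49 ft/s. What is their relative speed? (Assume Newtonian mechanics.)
v_rel = v_A + v_B = 82.02 + 52.49 = 134.5 ft/s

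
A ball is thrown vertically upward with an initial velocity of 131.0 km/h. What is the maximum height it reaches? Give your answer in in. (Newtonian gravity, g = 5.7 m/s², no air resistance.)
h_max = v₀²/(2g) (with unit conversion) = 4573.0 in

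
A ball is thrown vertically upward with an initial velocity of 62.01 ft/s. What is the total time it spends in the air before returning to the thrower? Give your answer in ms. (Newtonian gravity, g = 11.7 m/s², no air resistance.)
t_total = 2v₀/g (with unit conversion) = 3231.0 ms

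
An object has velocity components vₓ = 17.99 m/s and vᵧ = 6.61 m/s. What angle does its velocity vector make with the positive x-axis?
θ = arctan(vᵧ/vₓ) = arctan(6.61/17.99) = 20.17°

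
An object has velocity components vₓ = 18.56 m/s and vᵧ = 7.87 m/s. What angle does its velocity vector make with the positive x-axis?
θ = arctan(vᵧ/vₓ) = arctan(7.87/18.56) = 22.98°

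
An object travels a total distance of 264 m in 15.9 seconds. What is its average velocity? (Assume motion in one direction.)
v_avg = Δd / Δt = 264 / 15.9 = 16.6 m/s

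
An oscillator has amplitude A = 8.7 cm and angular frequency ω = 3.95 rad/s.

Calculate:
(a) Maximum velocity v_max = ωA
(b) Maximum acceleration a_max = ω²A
v_max = ωA = 3.95×0.087 = 0.3437 m/s
a_max = ω²A = 3.95²×0.087 = 1.357 m/s²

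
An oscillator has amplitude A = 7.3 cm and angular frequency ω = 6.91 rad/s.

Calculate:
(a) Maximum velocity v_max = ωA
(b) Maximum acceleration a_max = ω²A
v_max = ωA = 6.91×0.073 = 0.5044 m/s
a_max = ω²A = 6.91²×0.073 = 3.486 m/s²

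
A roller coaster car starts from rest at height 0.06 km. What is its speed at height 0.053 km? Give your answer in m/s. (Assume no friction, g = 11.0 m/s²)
mgh₁ = ½mv₂² + mgh₂ → v₂ = √(2g(h₁−h₂)) = √(2×11.0×(60−53)) = 12.41 m/s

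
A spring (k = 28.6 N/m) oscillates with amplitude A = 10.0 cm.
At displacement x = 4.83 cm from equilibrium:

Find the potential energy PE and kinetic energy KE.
E_total = ½kA² = ½×28.6×(0.1)² = 0.143 J
PE = ½kx² = ½×28.6×(0.0483)² = 0.03336 J
KE = E_total − PE = 0.1096 J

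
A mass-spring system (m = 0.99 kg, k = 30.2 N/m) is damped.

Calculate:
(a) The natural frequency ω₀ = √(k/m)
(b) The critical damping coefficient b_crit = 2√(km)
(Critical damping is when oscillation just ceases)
ω₀ = √(k/m) = √(30.2/0.99) = 5.523 rad/s
b_crit = 2√(km) = 2√(30.2×0.99) = 10.94 kg/s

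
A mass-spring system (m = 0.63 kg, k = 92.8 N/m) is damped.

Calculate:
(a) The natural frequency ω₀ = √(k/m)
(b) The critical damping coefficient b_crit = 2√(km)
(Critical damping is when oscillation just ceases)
ω₀ = √(k/m) = √(92.8/0.63) = 12.14 rad/s
b_crit = 2√(km) = 2√(92.8×0.63) = 15.29 kg/s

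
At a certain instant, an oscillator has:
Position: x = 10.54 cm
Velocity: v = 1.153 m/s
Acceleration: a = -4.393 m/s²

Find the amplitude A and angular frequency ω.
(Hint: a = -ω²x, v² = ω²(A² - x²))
a = −ω²x → ω = √(|a|/x) = √(4.393/0.1054) = 6.456 rad/s
v² = ω²(A² − x²) → A = √(x² + v²/ω²) = √(0.1054² + 1.153²/6.456²) = 0.2074 m = 20.74 cm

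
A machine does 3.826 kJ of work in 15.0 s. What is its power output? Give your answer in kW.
P = W/t = 3826 J / 15 s = 255.1 W = 0.2551 kW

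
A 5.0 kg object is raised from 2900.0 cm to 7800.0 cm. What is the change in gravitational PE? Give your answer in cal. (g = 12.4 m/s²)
ΔPE = mg(h₂ − h₁) = 5 kg × 12.4 m/s² × (78 − 29) m = 3038 J = 726.1 cal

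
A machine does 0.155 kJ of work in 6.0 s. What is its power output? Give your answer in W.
P = W/t = 155 J / 6 s = 25.83 W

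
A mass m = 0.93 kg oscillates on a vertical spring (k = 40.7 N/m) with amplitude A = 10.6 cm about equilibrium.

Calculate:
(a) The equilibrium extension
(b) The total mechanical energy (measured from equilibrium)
x_eq = mg/k = 0.93×9.81/40.7 = 0.2242 m = 22.42 cm
E = ½kA² = ½×40.7×(0.106)² = 0.2287 J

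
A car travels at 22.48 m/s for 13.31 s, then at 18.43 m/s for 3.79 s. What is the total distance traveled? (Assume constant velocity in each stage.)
d₁ = v₁t₁ = 22.48 × 13.31 = 299.209 m
d₂ = v₂t₂ = 18.43 × 3.79 = 69.8497 m
d_total = 299.209 + 69.8497 = 369.06 m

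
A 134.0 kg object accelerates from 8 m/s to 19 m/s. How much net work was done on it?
W_net = ΔKE = ½m(v₂² − v₁²) = ½×134.0×(19² − 8²) = 19899.0 J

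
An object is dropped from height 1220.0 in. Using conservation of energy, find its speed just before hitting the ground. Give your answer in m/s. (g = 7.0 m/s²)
mgh = ½mv² → v = √(2gh) = √(2×7.0×30.99) = 20.83 m/s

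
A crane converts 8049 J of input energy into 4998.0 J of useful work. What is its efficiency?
η = W_out/W_in = 4998.0/8049 = 0.6209 = 62.09%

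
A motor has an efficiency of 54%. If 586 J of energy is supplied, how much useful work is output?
W_out = η × W_in = 0.54 × 586 = 316.44 J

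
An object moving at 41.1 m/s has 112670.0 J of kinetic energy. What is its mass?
KE = ½mv² → m = 2KE/v² = 2×112670.0/41.1² = 133.4 kg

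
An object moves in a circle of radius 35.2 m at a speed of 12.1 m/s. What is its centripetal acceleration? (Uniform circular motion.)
a_c = v²/r = 12.1²/35.2 = 146.41/35.2 = 4.16 m/s²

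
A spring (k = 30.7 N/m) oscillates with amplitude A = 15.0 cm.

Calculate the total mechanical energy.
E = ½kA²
E = ½kA² = ½×30.7×(0.15)² = 0.3454 J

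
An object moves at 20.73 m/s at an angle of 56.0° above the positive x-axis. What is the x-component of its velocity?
vₓ = v cos(θ) = 20.73 × cos(56.0°) = 11.59 m/s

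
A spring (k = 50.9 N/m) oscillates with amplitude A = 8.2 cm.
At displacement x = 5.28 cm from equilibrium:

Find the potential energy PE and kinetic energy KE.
E_total = ½kA² = ½×50.9×(0.082)² = 0.1711 J
PE = ½kx² = ½×50.9×(0.0528)² = 0.07095 J
KE = E_total − PE = 0.1002 J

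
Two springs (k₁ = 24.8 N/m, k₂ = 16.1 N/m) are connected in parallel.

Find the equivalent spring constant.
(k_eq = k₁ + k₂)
k_eq = k₁ + k₂ = 24.8 + 16.1 = 40.9 N/m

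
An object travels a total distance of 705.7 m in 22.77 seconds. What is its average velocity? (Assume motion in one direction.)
v_avg = Δd / Δt = 705.7 / 22.77 = 30.99 m/s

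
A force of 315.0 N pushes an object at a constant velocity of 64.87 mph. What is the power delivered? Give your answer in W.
P = Fv = 315 N × 29 m/s = 9135 W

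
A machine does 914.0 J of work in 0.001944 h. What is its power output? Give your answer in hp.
P = W/t = 914 J / 6.998 s = 130.6 W = 0.1751 hp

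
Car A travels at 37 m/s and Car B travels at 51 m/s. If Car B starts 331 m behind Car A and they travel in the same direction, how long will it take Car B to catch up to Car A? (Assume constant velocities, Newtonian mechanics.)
Relative speed: v_rel = 51 - 37 = 14 m/s
Time to catch: t = d₀/v_rel = 331/14 = 23.64 s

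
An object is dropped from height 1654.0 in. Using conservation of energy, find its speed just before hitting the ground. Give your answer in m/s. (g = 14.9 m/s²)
mgh = ½mv² → v = √(2gh) = √(2×14.9×42.01) = 35.38 m/s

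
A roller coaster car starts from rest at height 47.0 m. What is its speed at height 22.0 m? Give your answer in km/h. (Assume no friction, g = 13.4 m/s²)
mgh₁ = ½mv₂² + mgh₂ → v₂ = √(2g(h₁−h₂)) = √(2×13.4×(47−22)) = 25.88 m/s = 93.18 km/h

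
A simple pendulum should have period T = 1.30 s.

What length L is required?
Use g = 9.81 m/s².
T = 2π√(L/g) → L = g(T/2π)² = 9.81×(1.3/2π)² = 0.4199 m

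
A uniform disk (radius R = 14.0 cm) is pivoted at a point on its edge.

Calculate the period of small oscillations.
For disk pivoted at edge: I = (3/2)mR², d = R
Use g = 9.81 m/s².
I/m = (3/2)R² = 0.0294 m²; d = R = 0.14 m
T = 2π√((3/2)R²/(gR)) = 2π√(3R/(2g)) = 0.9193 s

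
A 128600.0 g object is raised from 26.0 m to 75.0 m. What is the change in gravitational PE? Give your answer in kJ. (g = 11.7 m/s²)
ΔPE = mg(h₂ − h₁) = 128.6 kg × 11.7 m/s² × (75 − 26) m = 7.373e+04 J = 73.73 kJ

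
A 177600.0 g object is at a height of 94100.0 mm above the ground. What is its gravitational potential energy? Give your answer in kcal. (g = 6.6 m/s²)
PE = mgh = 177.6 kg × 6.6 m/s² × 94.1 m = 1.103e+05 J = 26.36 kcal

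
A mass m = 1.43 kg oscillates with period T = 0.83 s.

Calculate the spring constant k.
T = 2π√(m/k) → k = m(2π/T)² = 1.43×(2π/0.83)² = 81.95 N/m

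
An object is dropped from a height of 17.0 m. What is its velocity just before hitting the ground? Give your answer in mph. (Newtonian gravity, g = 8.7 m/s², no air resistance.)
v = √(2gh) (with unit conversion) = 38.47 mph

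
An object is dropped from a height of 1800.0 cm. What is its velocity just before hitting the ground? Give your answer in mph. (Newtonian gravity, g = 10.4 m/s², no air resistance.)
v = √(2gh) (with unit conversion) = 43.28 mph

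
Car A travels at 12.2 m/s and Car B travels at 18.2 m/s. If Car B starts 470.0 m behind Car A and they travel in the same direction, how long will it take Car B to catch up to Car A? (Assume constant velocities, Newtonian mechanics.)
Relative speed: v_rel = 18.2 - 12.2 = 6 m/s
Time to catch: t = d₀/v_rel = 470.0/6 = 78.33 s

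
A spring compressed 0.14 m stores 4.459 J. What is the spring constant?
PE = ½kx² → k = 2PE/x² = 2×4.459/0.14² = 455.0 N/m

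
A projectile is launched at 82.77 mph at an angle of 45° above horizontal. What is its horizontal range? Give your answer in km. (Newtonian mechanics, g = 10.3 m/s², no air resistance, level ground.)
R = v₀² sin(2θ) / g (with unit conversion) = 0.1329 km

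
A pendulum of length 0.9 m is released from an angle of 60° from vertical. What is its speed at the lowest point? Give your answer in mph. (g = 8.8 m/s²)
h = L(1 − cosθ) = 0.9×(1 − cos60°) = 0.45 m
v = √(2gh) = √(2×8.8×0.45) = 2.814 m/s = 6.295 mph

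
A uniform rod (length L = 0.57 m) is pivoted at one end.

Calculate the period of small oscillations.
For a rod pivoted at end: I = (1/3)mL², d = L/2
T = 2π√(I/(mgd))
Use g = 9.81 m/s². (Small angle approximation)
I/m = (1/3)L² = 0.1083 m²; d = L/2 = 0.285 m
T = 2π√(I/(mgd)) = 2π√(0.1083/(9.81×0.285)) = 1.237 s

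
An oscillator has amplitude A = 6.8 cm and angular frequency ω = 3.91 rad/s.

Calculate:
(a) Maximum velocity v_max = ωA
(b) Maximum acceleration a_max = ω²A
v_max = ωA = 3.91×0.068 = 0.2659 m/s
a_max = ω²A = 3.91²×0.068 = 1.04 m/s²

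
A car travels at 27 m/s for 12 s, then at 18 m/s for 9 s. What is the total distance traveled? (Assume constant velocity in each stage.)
d₁ = v₁t₁ = 27 × 12 = 324 m
d₂ = v₂t₂ = 18 × 9 = 162 m
d_total = 324 + 162 = 486 m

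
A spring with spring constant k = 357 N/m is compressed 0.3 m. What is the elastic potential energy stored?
PE = ½kx² = ½×357×0.3² = 16.06 J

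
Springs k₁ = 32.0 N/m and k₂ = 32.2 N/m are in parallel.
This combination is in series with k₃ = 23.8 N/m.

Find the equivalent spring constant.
k₁₂ = k₁ + k₂ = 64.2 N/m (parallel)
1/k_eq = 1/k₁₂ + 1/k₃ → k_eq = 17.36 N/m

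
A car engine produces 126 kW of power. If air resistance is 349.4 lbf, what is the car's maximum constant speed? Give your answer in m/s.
P = Fv → v = P/F = 126000 W / 1554 N = 81.07 m/s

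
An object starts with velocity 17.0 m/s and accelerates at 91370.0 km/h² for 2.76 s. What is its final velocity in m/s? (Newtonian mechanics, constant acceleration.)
v = v₀ + at (with unit conversion) = 36.46 m/s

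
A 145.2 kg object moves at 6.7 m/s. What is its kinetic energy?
KE = ½mv² = ½×145.2×6.7² = 3259.014 J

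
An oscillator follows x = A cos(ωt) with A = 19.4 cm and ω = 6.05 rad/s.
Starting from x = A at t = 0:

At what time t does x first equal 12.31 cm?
cos(ωt) = x/A = 12.31/19.4 = 0.6345
ωt = arccos(0.6345) = 0.8834 rad
t = 0.8834/6.05 = 0.146 s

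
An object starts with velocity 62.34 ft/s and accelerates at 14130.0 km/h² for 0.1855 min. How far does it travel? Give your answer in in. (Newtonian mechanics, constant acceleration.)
d = v₀t + ½at² (with unit conversion) = 10980.0 in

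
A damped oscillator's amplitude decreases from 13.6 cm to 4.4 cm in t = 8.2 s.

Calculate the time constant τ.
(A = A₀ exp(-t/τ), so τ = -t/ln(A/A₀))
A/A₀ = 4.4/13.6 = 0.3235; ln(A/A₀) = -1.128
τ = −t/ln(A/A₀) = −8.2/-1.128 = 7.267 s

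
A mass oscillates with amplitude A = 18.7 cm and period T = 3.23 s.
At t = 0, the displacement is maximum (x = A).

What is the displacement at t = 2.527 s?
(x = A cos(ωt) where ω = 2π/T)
ω = 2π/T = 2π/3.23 = 1.945 rad/s
x = A cos(ωt) = 18.7×cos(1.945×2.527) = 3.775 cm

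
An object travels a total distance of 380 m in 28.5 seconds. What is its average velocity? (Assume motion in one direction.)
v_avg = Δd / Δt = 380 / 28.5 = 13.33 m/s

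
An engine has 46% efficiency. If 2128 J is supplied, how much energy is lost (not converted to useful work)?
W_out = η × W_in = 0.46×2128 = 978.88 J
W_lost = W_in − W_out = 2128 − 978.88 = 1149.1 J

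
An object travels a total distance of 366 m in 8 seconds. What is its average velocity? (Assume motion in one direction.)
v_avg = Δd / Δt = 366 / 8 = 45.75 m/s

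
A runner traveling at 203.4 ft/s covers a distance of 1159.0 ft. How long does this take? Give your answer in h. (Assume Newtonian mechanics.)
t = d/v (with unit conversion) = 0.001583 h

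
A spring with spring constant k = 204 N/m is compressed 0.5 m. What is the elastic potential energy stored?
PE = ½kx² = ½×204×0.5² = 25.5 J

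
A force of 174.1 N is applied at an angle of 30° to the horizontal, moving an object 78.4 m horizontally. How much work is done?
W = Fd cosθ = 174.1×78.4×cos(30°) = 11821.0 J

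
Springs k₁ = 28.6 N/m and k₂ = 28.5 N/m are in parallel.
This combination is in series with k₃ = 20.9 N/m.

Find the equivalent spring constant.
k₁₂ = k₁ + k₂ = 57.1 N/m (parallel)
1/k_eq = 1/k₁₂ + 1/k₃ → k_eq = 15.3 N/m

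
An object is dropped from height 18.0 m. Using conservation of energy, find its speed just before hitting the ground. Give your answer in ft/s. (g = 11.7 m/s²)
mgh = ½mv² → v = √(2gh) = √(2×11.7×18) = 20.52 m/s = 67.33 ft/s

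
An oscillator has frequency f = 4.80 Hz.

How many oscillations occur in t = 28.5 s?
n = f×t = 4.8×28.5 = 136.8 oscillations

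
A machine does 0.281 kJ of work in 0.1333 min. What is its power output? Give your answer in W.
P = W/t = 281 J / 7.998 s = 35.13 W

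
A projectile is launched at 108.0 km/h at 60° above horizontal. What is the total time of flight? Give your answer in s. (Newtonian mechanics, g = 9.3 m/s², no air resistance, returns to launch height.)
T = 2v₀sin(θ)/g (with unit conversion) = 5.587 s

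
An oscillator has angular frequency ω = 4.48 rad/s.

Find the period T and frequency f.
T = 2π/ω = 2π/4.48 = 1.402 s; f = ω/2π = 0.713 Hz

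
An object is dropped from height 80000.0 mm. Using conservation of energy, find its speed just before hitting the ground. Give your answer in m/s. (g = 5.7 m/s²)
mgh = ½mv² → v = √(2gh) = √(2×5.7×80) = 30.2 m/s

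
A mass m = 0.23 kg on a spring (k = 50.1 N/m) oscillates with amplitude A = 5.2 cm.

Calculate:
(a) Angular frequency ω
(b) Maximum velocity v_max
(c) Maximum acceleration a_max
ω = √(k/m) = √(50.1/0.23) = 14.76 rad/s
v_max = ωA = 14.76×0.052 = 0.7675 m/s
a_max = ω²A = 14.76²×0.052 = 11.33 m/s²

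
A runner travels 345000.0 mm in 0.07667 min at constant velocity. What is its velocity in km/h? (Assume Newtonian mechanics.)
v = d/t (with unit conversion) = 270.0 km/h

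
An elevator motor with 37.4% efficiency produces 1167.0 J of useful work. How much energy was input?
W_in = W_out/η = 1167.0/0.374 = 3120.3 J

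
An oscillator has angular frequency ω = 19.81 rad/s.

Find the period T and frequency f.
T = 2π/ω = 2π/19.81 = 0.3172 s; f = ω/2π = 3.153 Hz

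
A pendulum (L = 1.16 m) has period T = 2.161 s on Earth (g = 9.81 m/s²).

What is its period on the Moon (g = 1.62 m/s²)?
T = 2π√(L/g), so T_moon/T_earth = √(g_earth/g_moon)
T_moon = 2π√(1.16/1.62) = 5.317 s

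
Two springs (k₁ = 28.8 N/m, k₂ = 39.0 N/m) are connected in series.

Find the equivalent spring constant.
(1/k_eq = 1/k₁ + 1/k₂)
1/k_eq = 1/28.8 + 1/39.0 = 0.060363; k_eq = 16.57 N/m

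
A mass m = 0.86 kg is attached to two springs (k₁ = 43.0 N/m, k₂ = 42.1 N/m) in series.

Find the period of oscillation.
k_eq = k₁k₂/(k₁+k₂) = 21.27 N/m
T = 2π√(m/k_eq) = 2π√(0.86/21.27) = 1.263 s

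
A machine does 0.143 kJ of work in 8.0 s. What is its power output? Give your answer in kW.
P = W/t = 143 J / 8 s = 17.88 W = 0.01787 kW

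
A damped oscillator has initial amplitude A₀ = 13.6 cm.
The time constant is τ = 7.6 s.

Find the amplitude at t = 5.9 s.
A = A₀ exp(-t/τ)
A = A₀ exp(−t/τ) = 13.6×exp(−5.9/7.6) = 6.257 cm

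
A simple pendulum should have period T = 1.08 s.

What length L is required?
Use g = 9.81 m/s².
T = 2π√(L/g) → L = g(T/2π)² = 9.81×(1.08/2π)² = 0.2898 m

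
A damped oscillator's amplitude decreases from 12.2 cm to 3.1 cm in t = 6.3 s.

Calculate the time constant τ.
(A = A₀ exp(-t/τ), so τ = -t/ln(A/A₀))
A/A₀ = 3.1/12.2 = 0.2541; ln(A/A₀) = -1.37
τ = −t/ln(A/A₀) = −6.3/-1.37 = 4.598 s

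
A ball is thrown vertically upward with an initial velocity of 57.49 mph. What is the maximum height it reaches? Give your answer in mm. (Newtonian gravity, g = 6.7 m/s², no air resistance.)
h_max = v₀²/(2g) (with unit conversion) = 49290.0 mm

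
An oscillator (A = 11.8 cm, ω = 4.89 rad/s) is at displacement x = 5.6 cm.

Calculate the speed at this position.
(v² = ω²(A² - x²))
v = ω√(A² − x²) = 4.89×√(0.118² − 0.056²) = 0.5079 m/s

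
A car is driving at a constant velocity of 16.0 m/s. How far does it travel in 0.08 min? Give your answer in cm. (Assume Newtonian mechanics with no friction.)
d = vt (with unit conversion) = 7680.0 cm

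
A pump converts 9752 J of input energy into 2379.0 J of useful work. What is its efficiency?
η = W_out/W_in = 2379.0/9752 = 0.2439 = 24.39%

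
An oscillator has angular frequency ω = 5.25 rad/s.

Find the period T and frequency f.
T = 2π/ω = 2π/5.25 = 1.197 s; f = ω/2π = 0.8356 Hz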